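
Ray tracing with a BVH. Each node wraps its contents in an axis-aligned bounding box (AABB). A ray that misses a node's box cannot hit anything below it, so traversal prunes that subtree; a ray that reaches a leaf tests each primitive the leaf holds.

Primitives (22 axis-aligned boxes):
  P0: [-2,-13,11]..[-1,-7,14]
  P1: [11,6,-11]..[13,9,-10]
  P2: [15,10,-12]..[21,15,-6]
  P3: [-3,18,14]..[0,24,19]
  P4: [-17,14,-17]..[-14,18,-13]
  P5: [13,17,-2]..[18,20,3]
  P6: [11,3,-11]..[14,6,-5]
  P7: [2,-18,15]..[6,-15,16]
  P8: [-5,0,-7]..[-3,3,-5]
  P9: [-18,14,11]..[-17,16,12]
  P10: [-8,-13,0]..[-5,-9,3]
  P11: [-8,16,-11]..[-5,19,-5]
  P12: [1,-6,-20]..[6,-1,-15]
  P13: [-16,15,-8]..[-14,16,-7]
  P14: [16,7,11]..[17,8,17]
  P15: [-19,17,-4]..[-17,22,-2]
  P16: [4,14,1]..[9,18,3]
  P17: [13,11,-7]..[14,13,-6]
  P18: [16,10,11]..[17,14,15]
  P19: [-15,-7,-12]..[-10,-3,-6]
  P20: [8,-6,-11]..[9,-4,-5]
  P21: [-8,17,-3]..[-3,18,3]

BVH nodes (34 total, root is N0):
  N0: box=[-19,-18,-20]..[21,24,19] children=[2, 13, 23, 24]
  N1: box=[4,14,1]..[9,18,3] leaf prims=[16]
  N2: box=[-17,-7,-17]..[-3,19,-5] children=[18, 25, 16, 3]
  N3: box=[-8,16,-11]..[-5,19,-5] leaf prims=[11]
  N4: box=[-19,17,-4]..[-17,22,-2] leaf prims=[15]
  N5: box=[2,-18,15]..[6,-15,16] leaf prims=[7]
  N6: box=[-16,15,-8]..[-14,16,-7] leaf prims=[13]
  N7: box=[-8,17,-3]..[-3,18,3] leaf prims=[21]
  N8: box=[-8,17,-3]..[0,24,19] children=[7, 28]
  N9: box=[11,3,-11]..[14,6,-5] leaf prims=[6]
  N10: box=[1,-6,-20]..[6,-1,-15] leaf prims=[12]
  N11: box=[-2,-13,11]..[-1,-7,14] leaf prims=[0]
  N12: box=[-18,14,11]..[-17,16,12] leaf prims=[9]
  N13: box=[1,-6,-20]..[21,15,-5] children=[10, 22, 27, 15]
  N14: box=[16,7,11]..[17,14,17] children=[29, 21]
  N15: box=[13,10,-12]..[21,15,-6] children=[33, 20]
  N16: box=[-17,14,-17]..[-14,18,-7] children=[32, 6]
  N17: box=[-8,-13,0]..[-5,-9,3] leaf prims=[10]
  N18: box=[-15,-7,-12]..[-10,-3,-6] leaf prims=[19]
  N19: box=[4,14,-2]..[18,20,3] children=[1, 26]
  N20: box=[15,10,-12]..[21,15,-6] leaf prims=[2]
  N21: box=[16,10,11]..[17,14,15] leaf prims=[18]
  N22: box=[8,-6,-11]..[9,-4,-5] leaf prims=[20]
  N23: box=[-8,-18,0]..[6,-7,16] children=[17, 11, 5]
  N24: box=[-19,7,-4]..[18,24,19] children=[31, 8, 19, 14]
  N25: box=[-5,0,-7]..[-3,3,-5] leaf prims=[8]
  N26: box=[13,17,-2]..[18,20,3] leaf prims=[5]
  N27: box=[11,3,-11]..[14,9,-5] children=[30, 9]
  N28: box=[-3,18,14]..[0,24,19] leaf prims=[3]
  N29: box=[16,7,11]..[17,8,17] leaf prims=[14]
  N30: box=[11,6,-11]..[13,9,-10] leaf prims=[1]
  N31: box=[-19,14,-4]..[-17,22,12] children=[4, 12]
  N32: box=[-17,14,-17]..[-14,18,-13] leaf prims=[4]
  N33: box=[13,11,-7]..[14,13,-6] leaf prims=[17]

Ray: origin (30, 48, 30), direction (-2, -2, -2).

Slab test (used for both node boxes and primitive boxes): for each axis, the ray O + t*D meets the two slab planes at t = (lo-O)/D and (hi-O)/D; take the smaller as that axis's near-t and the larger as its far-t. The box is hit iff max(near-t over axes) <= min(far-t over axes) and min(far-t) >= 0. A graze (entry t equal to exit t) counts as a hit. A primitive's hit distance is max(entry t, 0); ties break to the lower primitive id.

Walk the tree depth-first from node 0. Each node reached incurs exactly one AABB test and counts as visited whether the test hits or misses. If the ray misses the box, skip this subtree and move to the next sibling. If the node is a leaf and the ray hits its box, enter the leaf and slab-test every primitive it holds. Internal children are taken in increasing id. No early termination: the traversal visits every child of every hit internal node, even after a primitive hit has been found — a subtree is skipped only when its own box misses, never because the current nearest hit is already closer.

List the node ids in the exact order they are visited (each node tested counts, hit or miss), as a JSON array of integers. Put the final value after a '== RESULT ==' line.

Trace the traversal:
N0 x:[9/2,49/2] y:[12,33] z:[11/2,25] -> hit [12,49/2], descend [2, 13, 23, 24]
  N2 x:[33/2,47/2] y:[29/2,55/2] z:[35/2,47/2] -> hit [35/2,47/2], descend [3, 16, 18, 25]
    N3 x:[35/2,19] y:[29/2,16] z:[35/2,41/2] -> miss, prune
    N16 x:[22,47/2] y:[15,17] z:[37/2,47/2] -> miss, prune
    N18 x:[20,45/2] y:[51/2,55/2] z:[18,21] -> miss, prune
    N25 x:[33/2,35/2] y:[45/2,24] z:[35/2,37/2] -> miss, prune
  N13 x:[9/2,29/2] y:[33/2,27] z:[35/2,25] -> miss, prune
  N23 x:[12,19] y:[55/2,33] z:[7,15] -> miss, prune
  N24 x:[6,49/2] y:[12,41/2] z:[11/2,17] -> hit [12,17], descend [8, 14, 19, 31]
    N8 x:[15,19] y:[12,31/2] z:[11/2,33/2] -> hit [15,31/2], descend [7, 28]
      N7 x:[33/2,19] y:[15,31/2] z:[27/2,33/2] -> miss, prune
      N28 x:[15,33/2] y:[12,15] z:[11/2,8] -> miss, prune
    N14 x:[13/2,7] y:[17,41/2] z:[13/2,19/2] -> miss, prune
    N19 x:[6,13] y:[14,17] z:[27/2,16] -> miss, prune
    N31 x:[47/2,49/2] y:[13,17] z:[9,17] -> miss, prune

Visited [0, 2, 3, 16, 18, 25, 13, 23, 24, 8, 7, 28, 14, 19, 31]. Tests: 15 box, 0 leaf. Nearest: miss.

== RESULT ==
[0, 2, 3, 16, 18, 25, 13, 23, 24, 8, 7, 28, 14, 19, 31]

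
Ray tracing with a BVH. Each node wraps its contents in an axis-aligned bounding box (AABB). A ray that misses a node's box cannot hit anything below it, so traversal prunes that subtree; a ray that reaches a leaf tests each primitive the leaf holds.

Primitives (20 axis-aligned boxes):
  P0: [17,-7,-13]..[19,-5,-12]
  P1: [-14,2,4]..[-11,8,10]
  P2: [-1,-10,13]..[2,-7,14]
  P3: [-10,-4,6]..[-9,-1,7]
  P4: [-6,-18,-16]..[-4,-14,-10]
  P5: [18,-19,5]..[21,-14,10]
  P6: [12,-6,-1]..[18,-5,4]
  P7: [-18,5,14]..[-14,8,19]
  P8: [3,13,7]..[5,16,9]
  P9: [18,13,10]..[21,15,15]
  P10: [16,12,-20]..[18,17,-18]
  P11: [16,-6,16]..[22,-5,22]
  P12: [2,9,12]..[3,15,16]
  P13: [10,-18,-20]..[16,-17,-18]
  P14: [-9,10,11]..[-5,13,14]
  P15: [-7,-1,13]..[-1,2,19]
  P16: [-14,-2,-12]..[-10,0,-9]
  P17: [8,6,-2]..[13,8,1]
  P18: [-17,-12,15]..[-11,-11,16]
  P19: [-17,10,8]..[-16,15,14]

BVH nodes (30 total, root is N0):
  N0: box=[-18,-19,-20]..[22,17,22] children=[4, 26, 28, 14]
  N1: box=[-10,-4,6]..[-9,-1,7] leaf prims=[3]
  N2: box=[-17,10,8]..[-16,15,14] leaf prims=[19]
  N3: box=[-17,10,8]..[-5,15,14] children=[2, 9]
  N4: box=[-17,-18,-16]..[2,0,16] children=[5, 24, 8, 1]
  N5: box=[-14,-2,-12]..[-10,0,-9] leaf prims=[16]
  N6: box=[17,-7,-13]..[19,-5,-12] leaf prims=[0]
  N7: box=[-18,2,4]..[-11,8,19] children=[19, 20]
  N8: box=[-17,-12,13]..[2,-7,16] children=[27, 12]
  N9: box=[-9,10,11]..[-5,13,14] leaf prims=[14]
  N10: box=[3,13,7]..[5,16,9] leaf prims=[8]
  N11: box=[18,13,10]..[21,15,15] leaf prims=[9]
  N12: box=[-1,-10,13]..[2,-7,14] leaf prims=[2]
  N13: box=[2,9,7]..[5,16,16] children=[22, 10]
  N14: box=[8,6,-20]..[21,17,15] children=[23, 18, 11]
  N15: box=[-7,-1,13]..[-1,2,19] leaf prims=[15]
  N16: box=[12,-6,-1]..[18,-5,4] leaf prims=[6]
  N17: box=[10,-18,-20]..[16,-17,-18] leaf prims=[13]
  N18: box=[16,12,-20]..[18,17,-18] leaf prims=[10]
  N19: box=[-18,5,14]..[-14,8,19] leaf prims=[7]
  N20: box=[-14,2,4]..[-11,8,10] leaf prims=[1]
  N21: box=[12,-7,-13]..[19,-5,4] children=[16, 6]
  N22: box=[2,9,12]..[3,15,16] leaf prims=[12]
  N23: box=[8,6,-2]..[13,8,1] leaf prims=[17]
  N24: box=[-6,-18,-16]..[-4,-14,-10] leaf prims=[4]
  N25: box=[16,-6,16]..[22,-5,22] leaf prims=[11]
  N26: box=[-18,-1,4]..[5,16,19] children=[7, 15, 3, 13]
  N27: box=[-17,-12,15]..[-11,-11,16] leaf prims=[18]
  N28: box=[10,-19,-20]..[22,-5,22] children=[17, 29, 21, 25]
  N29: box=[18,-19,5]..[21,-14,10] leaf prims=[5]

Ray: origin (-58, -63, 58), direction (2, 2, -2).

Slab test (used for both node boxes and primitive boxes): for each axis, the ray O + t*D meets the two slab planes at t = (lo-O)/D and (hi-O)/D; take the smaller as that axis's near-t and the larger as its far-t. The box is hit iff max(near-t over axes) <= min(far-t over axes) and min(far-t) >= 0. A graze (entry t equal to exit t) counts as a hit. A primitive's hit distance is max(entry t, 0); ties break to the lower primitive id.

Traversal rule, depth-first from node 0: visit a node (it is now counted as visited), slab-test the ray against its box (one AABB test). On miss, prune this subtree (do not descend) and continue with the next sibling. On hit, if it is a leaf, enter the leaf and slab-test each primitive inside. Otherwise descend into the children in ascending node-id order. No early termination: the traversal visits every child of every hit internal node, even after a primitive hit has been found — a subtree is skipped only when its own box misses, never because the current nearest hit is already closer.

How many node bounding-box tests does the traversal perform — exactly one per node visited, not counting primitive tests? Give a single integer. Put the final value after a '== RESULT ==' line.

Traverse from the root:
N0 x:[20,40] y:[22,40] z:[18,39] -> hit [22,39], descend [4, 14, 26, 28]
  N4 x:[41/2,30] y:[45/2,63/2] z:[21,37] -> hit [45/2,30], descend [1, 5, 8, 24]
    N1 x:[24,49/2] y:[59/2,31] z:[51/2,26] -> miss, prune
    N5 x:[22,24] y:[61/2,63/2] z:[67/2,35] -> miss, prune
    N8 x:[41/2,30] y:[51/2,28] z:[21,45/2] -> miss, prune
    N24 x:[26,27] y:[45/2,49/2] z:[34,37] -> miss, prune
  N14 x:[33,79/2] y:[69/2,40] z:[43/2,39] -> hit [69/2,39], descend [11, 18, 23]
    N11 x:[38,79/2] y:[38,39] z:[43/2,24] -> miss, prune
    N18 x:[37,38] y:[75/2,40] z:[38,39] -> hit [38,38] leaf, test {P10@t=38}
    N23 x:[33,71/2] y:[69/2,71/2] z:[57/2,30] -> miss, prune
  N26 x:[20,63/2] y:[31,79/2] z:[39/2,27] -> miss, prune
  N28 x:[34,40] y:[22,29] z:[18,39] -> miss, prune

Summary -> nodes [0, 4, 1, 5, 8, 24, 14, 11, 18, 23, 26, 28]; box-tests=12; leaf-entries=1; first=P10

== RESULT ==
12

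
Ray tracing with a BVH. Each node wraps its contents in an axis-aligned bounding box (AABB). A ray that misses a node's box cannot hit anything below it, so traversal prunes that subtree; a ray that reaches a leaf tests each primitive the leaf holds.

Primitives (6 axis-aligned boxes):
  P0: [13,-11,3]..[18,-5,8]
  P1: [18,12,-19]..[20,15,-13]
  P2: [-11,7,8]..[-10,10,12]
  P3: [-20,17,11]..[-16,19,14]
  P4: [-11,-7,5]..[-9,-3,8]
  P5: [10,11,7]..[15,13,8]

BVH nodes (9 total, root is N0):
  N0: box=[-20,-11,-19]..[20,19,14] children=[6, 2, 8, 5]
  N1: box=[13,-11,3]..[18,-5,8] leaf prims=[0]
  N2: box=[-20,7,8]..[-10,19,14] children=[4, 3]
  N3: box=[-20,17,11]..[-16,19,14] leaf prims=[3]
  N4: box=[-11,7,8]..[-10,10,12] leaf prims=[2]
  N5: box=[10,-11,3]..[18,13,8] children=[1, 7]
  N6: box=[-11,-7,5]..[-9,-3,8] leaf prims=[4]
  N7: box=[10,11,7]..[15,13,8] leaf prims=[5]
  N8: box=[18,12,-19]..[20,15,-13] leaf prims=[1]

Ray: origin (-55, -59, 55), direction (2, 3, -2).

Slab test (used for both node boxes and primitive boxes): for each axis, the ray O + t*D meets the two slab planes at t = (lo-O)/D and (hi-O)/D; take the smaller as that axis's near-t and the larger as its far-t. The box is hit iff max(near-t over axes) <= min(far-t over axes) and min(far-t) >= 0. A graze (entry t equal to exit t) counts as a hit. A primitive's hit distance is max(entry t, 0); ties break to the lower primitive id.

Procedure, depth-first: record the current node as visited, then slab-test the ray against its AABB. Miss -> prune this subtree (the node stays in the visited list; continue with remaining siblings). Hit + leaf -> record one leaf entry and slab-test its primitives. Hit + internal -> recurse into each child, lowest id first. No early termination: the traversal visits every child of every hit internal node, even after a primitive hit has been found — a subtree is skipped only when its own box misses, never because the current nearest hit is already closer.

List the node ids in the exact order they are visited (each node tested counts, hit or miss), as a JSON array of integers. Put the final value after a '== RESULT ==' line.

Walk:
N0 x:[35/2,75/2] y:[16,26] z:[41/2,37] -> hit [41/2,26], descend [2, 5, 6, 8]
  N2 x:[35/2,45/2] y:[22,26] z:[41/2,47/2] -> hit [22,45/2], descend [3, 4]
    N3 x:[35/2,39/2] y:[76/3,26] z:[41/2,22] -> miss, prune
    N4 x:[22,45/2] y:[22,23] z:[43/2,47/2] -> hit [22,45/2] leaf, test {P2@t=22}
  N5 x:[65/2,73/2] y:[16,24] z:[47/2,26] -> miss, prune
  N6 x:[22,23] y:[52/3,56/3] z:[47/2,25] -> miss, prune
  N8 x:[73/2,75/2] y:[71/3,74/3] z:[34,37] -> miss, prune

Visited [0, 2, 3, 4, 5, 6, 8]. Tests: 7 box, 1 leaf. Nearest: P2.

== RESULT ==
[0, 2, 3, 4, 5, 6, 8]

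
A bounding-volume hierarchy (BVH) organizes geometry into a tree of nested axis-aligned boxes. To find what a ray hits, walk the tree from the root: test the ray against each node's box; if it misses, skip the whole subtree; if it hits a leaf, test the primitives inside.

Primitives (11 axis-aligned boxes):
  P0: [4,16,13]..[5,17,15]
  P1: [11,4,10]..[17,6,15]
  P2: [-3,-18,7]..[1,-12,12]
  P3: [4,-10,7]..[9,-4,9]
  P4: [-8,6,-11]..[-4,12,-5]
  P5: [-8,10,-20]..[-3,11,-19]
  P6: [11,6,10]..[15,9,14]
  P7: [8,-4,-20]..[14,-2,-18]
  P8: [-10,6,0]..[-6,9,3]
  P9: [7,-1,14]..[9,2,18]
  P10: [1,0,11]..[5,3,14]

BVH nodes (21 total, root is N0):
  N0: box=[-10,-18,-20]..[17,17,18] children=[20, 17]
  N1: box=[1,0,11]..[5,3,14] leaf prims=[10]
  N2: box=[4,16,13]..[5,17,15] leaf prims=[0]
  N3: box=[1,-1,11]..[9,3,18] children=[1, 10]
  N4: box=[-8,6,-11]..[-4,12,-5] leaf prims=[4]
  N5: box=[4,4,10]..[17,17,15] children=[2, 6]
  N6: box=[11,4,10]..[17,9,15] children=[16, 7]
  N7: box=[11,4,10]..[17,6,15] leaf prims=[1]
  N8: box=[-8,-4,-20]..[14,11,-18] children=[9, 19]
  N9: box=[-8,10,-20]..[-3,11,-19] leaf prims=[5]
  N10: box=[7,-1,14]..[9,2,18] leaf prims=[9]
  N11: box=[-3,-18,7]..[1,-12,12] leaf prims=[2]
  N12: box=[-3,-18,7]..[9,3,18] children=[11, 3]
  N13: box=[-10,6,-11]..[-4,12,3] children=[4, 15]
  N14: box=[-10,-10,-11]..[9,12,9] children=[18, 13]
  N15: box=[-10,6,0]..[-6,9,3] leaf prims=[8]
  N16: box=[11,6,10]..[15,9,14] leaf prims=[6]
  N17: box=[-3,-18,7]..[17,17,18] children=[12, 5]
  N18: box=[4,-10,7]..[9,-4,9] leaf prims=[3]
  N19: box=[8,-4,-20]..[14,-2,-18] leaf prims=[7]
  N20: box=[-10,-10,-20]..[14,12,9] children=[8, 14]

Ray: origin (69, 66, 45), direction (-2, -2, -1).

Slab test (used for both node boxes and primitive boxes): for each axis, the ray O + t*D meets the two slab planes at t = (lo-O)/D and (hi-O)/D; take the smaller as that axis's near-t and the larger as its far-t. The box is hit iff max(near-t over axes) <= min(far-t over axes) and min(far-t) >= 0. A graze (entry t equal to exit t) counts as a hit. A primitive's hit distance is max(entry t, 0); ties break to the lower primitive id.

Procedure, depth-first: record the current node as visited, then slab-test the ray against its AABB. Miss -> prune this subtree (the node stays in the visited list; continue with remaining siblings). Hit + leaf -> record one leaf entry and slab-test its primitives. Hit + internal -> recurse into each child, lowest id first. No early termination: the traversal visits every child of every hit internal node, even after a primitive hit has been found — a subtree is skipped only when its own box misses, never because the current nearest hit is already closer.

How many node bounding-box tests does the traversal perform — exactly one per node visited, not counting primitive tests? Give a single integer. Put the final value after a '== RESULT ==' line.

Traverse from the root:
N0 x:[26,79/2] y:[49/2,42] z:[27,65] -> hit [27,79/2], descend [17, 20]
  N17 x:[26,36] y:[49/2,42] z:[27,38] -> hit [27,36], descend [5, 12]
    N5 x:[26,65/2] y:[49/2,31] z:[30,35] -> hit [30,31], descend [2, 6]
      N2 x:[32,65/2] y:[49/2,25] z:[30,32] -> miss, prune
      N6 x:[26,29] y:[57/2,31] z:[30,35] -> miss, prune
    N12 x:[30,36] y:[63/2,42] z:[27,38] -> hit [63/2,36], descend [3, 11]
      N3 x:[30,34] y:[63/2,67/2] z:[27,34] -> hit [63/2,67/2], descend [1, 10]
        N1 x:[32,34] y:[63/2,33] z:[31,34] -> hit [32,33] leaf, test {P10@t=32}
        N10 x:[30,31] y:[32,67/2] z:[27,31] -> miss, prune
      N11 x:[34,36] y:[39,42] z:[33,38] -> miss, prune
  N20 x:[55/2,79/2] y:[27,38] z:[36,65] -> hit [36,38], descend [8, 14]
    N8 x:[55/2,77/2] y:[55/2,35] z:[63,65] -> miss, prune
    N14 x:[30,79/2] y:[27,38] z:[36,56] -> hit [36,38], descend [13, 18]
      N13 x:[73/2,79/2] y:[27,30] z:[42,56] -> miss, prune
      N18 x:[30,65/2] y:[35,38] z:[36,38] -> miss, prune

order=[0, 17, 5, 2, 6, 12, 3, 1, 10, 11, 20, 8, 14, 13, 18]  |boxes|=15  |leaves|=1  hit=P10

== RESULT ==
15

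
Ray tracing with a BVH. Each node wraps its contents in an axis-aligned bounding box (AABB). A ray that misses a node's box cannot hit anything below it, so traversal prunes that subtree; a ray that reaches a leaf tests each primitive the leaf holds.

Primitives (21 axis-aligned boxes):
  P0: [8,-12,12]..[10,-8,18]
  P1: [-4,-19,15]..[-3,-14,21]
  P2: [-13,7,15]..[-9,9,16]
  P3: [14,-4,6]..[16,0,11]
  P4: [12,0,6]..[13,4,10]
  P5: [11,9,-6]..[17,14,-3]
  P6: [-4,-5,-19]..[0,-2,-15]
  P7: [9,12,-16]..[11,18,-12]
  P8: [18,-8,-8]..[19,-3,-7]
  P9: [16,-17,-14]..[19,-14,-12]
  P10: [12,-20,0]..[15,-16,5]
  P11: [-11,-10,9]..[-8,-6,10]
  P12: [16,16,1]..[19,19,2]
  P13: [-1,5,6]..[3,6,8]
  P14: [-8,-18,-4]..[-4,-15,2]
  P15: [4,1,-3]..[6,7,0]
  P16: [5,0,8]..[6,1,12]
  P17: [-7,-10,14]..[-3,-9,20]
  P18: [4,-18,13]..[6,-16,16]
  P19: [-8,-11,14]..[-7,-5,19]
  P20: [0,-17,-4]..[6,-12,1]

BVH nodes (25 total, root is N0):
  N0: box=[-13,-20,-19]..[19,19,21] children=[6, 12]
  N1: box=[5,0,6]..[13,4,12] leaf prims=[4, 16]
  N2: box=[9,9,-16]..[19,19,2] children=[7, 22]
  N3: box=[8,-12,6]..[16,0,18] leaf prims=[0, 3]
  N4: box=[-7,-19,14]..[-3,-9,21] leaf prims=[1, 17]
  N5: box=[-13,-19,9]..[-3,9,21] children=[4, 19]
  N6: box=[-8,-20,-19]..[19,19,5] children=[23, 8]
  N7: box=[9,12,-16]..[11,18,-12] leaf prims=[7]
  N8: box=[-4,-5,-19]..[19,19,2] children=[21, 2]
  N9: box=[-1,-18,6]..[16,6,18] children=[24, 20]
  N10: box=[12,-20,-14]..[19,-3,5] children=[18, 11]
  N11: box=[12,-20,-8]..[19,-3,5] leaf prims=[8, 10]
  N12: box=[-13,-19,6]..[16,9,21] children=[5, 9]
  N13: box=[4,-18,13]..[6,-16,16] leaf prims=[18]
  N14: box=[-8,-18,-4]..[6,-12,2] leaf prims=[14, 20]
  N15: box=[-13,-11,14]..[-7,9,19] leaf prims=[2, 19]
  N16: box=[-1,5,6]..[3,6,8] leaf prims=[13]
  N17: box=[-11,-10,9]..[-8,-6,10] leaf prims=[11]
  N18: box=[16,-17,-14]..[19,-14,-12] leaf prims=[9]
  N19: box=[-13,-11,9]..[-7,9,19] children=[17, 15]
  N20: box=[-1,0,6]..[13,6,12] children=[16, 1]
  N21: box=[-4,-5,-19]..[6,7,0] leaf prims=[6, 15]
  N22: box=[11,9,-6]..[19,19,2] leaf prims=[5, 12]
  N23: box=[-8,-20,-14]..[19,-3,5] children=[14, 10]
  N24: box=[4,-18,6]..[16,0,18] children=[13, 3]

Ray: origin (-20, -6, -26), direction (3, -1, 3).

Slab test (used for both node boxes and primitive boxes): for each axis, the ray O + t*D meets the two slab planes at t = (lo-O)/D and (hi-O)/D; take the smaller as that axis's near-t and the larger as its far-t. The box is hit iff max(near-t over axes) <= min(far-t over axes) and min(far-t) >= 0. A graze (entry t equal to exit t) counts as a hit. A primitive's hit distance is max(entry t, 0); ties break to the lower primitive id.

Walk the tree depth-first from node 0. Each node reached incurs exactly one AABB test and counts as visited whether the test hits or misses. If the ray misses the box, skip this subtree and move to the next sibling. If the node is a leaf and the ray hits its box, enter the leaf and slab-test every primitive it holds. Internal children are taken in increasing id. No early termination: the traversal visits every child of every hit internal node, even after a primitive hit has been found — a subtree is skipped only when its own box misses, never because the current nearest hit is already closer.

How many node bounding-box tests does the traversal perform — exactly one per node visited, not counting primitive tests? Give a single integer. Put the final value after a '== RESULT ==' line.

Trace the traversal:
N0 x:[7/3,13] y:[-25,14] z:[7/3,47/3] -> hit [7/3,13], descend [6, 12]
  N6 x:[4,13] y:[-25,14] z:[7/3,31/3] -> hit [4,31/3], descend [8, 23]
    N8 x:[16/3,13] y:[-25,-1] z:[7/3,28/3] -> miss, prune
    N23 x:[4,13] y:[-3,14] z:[4,31/3] -> hit [4,31/3], descend [10, 14]
      N10 x:[32/3,13] y:[-3,14] z:[4,31/3] -> miss, prune
      N14 x:[4,26/3] y:[6,12] z:[22/3,28/3] -> hit [22/3,26/3] leaf, test {P14(miss), P20@t=22/3}
  N12 x:[7/3,12] y:[-15,13] z:[32/3,47/3] -> hit [32/3,12], descend [5, 9]
    N5 x:[7/3,17/3] y:[-15,13] z:[35/3,47/3] -> miss, prune
    N9 x:[19/3,12] y:[-12,12] z:[32/3,44/3] -> hit [32/3,12], descend [20, 24]
      N20 x:[19/3,11] y:[-12,-6] z:[32/3,38/3] -> miss, prune
      N24 x:[8,12] y:[-6,12] z:[32/3,44/3] -> hit [32/3,12], descend [3, 13]
        N3 x:[28/3,12] y:[-6,6] z:[32/3,44/3] -> miss, prune
        N13 x:[8,26/3] y:[10,12] z:[13,14] -> miss, prune

order=[0, 6, 8, 23, 10, 14, 12, 5, 9, 20, 24, 3, 13]  |boxes|=13  |leaves|=1  hit=P20

== RESULT ==
13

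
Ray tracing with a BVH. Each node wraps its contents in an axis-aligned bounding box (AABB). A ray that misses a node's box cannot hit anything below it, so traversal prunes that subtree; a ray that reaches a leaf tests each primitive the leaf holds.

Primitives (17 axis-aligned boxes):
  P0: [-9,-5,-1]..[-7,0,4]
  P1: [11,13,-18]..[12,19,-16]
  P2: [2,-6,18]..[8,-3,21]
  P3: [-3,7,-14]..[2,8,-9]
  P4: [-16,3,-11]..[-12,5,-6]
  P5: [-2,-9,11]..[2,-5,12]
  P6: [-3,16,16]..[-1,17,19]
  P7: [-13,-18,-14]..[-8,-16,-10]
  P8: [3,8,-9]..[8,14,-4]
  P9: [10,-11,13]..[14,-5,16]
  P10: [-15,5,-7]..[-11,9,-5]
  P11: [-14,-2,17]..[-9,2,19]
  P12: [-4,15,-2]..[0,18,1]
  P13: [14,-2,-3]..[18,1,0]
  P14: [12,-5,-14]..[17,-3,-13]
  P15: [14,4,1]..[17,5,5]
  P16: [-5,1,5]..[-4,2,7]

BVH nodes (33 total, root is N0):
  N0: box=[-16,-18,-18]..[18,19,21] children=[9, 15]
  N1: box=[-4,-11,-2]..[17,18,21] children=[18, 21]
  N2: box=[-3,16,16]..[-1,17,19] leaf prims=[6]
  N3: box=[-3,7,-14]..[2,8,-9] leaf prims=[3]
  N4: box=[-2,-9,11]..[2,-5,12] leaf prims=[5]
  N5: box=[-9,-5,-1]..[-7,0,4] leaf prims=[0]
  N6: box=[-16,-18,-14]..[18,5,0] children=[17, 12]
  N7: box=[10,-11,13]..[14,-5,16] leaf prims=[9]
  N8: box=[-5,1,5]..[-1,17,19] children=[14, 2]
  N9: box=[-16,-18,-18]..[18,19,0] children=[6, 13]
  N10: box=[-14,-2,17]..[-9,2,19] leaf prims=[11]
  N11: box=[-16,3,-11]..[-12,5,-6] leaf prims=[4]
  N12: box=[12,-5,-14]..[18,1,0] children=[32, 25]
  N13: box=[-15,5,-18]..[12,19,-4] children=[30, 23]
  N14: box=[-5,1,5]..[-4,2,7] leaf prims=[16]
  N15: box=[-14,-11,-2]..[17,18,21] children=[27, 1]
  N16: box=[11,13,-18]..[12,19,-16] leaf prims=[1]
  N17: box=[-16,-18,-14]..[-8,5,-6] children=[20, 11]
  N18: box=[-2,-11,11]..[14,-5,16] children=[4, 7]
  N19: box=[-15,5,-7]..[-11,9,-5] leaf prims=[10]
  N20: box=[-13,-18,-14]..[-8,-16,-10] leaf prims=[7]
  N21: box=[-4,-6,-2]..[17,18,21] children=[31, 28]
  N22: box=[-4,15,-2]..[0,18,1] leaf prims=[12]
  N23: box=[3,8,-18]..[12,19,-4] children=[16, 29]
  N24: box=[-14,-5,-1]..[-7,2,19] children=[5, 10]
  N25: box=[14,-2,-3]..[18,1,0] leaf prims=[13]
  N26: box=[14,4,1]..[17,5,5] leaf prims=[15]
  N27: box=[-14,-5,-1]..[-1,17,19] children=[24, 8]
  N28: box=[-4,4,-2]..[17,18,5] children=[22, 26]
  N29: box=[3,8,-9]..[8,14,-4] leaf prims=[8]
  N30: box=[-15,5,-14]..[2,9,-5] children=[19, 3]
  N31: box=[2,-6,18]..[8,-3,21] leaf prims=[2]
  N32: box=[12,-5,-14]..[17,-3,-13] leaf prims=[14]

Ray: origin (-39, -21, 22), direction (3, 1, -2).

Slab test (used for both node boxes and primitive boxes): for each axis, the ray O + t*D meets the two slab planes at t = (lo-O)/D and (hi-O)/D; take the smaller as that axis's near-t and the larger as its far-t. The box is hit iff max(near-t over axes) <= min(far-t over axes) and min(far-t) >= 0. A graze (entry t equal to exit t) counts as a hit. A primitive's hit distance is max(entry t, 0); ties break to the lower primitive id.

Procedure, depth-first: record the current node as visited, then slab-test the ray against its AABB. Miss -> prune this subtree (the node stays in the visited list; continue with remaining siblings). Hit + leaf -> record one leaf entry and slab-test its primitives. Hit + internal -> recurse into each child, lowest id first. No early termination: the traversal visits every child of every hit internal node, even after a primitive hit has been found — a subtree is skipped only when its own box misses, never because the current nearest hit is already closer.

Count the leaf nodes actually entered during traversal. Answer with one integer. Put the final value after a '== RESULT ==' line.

Trace the traversal:
N0 x:[23/3,19] y:[3,40] z:[1/2,20] -> hit [23/3,19], descend [9, 15]
  N9 x:[23/3,19] y:[3,40] z:[11,20] -> hit [11,19], descend [6, 13]
    N6 x:[23/3,19] y:[3,26] z:[11,18] -> hit [11,18], descend [12, 17]
      N12 x:[17,19] y:[16,22] z:[11,18] -> hit [17,18], descend [25, 32]
        N25 x:[53/3,19] y:[19,22] z:[11,25/2] -> miss, prune
        N32 x:[17,56/3] y:[16,18] z:[35/2,18] -> hit [35/2,18] leaf, test {P14@t=35/2}
      N17 x:[23/3,31/3] y:[3,26] z:[14,18] -> miss, prune
    N13 x:[8,17] y:[26,40] z:[13,20] -> miss, prune
  N15 x:[25/3,56/3] y:[10,39] z:[1/2,12] -> hit [10,12], descend [1, 27]
    N1 x:[35/3,56/3] y:[10,39] z:[1/2,12] -> hit [35/3,12], descend [18, 21]
      N18 x:[37/3,53/3] y:[10,16] z:[3,11/2] -> miss, prune
      N21 x:[35/3,56/3] y:[15,39] z:[1/2,12] -> miss, prune
    N27 x:[25/3,38/3] y:[16,38] z:[3/2,23/2] -> miss, prune

Visited [0, 9, 6, 12, 25, 32, 17, 13, 15, 1, 18, 21, 27]. Tests: 13 box, 1 leaf. Nearest: P14.

== RESULT ==
1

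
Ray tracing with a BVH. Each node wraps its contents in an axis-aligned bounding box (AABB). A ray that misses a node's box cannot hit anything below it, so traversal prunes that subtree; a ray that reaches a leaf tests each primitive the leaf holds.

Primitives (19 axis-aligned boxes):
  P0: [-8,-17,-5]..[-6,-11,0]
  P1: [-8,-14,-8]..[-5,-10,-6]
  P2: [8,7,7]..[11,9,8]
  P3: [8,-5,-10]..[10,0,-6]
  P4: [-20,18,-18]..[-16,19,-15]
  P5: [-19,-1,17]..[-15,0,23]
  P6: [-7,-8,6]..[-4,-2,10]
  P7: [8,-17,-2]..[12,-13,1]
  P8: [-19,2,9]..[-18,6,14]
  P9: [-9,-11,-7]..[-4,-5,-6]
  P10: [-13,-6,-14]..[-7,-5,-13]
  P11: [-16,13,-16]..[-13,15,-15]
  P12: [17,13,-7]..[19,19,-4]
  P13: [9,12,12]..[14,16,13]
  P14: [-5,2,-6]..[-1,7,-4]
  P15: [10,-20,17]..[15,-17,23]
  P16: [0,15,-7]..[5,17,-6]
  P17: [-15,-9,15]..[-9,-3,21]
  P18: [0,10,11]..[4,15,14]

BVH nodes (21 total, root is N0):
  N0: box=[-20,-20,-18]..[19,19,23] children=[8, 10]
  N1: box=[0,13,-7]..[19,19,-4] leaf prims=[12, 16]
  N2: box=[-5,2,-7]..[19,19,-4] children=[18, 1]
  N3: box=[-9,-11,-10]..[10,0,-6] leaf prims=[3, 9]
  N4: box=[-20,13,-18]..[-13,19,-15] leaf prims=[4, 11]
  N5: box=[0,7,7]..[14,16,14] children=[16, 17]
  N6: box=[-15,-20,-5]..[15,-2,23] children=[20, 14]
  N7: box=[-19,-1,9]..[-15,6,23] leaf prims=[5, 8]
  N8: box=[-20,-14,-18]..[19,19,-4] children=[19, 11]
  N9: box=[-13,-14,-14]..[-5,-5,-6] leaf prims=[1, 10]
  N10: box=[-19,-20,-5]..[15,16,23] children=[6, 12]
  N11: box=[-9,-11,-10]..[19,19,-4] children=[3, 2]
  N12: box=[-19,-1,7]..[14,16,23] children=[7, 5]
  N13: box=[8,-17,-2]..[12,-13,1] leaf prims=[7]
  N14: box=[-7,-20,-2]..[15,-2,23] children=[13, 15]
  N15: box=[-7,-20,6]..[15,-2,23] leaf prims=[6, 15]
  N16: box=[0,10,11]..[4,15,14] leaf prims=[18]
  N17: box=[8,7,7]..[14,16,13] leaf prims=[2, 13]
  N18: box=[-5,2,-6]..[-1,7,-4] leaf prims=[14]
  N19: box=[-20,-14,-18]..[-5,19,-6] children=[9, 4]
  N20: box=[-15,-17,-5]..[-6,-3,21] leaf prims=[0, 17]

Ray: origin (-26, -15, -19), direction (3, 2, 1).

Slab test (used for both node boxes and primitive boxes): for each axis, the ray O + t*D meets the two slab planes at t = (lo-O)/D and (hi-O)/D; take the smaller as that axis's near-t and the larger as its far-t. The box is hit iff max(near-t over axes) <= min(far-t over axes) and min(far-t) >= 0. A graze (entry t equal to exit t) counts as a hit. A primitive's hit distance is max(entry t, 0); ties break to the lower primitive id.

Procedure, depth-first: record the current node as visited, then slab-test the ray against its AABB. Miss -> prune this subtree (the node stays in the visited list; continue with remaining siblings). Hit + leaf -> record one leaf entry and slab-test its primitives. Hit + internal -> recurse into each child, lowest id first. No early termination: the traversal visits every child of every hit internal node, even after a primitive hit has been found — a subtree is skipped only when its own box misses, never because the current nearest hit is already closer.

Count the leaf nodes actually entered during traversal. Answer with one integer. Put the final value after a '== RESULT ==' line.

Traverse from the root:
N0 x:[2,15] y:[-5/2,17] z:[1,42] -> hit [2,15], descend [8, 10]
  N8 x:[2,15] y:[1/2,17] z:[1,15] -> hit [2,15], descend [11, 19]
    N11 x:[17/3,15] y:[2,17] z:[9,15] -> hit [9,15], descend [2, 3]
      N2 x:[7,15] y:[17/2,17] z:[12,15] -> hit [12,15], descend [1, 18]
        N1 x:[26/3,15] y:[14,17] z:[12,15] -> hit [14,15] leaf, test {P12@t=43/3, P16(miss)}
        N18 x:[7,25/3] y:[17/2,11] z:[13,15] -> miss, prune
      N3 x:[17/3,12] y:[2,15/2] z:[9,13] -> miss, prune
    N19 x:[2,7] y:[1/2,17] z:[1,13] -> hit [2,7], descend [4, 9]
      N4 x:[2,13/3] y:[14,17] z:[1,4] -> miss, prune
      N9 x:[13/3,7] y:[1/2,5] z:[5,13] -> hit [5,5] leaf, test {P1(miss), P10@t=5}
  N10 x:[7/3,41/3] y:[-5/2,31/2] z:[14,42] -> miss, prune

order=[0, 8, 11, 2, 1, 18, 3, 19, 4, 9, 10]  |boxes|=11  |leaves|=2  hit=P10

== RESULT ==
2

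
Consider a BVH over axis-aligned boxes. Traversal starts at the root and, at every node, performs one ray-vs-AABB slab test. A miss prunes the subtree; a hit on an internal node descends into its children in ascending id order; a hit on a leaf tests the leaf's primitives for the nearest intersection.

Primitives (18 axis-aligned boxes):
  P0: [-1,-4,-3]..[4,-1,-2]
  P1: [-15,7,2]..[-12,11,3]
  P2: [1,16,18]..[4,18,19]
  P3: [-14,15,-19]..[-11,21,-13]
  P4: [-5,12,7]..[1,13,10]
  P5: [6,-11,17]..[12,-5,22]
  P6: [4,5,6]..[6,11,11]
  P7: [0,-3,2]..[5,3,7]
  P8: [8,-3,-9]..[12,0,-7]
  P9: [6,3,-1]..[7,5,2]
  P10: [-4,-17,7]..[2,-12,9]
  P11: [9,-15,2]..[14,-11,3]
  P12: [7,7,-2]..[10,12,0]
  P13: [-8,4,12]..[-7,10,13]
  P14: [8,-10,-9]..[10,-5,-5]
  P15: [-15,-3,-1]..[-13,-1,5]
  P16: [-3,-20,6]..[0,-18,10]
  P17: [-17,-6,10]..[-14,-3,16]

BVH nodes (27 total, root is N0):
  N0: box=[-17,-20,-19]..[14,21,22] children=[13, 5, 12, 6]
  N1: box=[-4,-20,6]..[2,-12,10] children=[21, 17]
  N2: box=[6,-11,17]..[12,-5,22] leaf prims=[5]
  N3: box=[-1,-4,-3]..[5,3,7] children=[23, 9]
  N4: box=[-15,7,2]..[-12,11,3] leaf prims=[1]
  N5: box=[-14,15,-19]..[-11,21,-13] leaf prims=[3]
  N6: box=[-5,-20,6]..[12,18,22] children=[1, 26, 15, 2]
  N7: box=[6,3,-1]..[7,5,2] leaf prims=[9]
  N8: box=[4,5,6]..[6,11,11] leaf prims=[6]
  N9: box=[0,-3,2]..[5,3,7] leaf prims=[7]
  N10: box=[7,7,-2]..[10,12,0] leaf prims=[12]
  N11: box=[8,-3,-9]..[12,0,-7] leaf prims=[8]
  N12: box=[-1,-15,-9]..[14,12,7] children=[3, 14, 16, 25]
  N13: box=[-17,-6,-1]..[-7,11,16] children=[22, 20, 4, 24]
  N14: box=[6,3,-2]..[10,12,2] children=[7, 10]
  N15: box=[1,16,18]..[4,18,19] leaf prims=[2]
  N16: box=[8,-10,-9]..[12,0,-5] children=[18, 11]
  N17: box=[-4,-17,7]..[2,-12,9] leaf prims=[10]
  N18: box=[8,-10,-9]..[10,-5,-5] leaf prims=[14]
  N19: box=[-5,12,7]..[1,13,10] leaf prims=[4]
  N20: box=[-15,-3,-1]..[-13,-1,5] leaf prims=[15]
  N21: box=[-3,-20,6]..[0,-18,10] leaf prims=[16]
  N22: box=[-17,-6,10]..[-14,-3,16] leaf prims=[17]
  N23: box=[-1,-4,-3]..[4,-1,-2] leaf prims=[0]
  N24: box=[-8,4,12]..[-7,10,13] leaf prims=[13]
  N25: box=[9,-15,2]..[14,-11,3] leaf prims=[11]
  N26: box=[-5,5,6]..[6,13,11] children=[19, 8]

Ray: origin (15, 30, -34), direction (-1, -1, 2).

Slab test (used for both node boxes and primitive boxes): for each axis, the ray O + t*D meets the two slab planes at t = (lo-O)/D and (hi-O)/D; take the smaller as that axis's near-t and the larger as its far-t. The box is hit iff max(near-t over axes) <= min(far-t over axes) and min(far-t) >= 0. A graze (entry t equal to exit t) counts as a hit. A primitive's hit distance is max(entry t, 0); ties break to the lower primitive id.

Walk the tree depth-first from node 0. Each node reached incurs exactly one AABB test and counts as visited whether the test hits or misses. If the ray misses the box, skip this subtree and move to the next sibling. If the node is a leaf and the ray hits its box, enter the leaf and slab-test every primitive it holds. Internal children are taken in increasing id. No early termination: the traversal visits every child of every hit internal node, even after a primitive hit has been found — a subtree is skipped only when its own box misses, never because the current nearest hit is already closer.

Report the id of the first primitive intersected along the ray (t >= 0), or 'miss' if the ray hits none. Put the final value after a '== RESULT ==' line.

Walk:
N0 x:[1,32] y:[9,50] z:[15/2,28] -> hit [9,28], descend [5, 6, 12, 13]
  N5 x:[26,29] y:[9,15] z:[15/2,21/2] -> miss, prune
  N6 x:[3,20] y:[12,50] z:[20,28] -> hit [20,20], descend [1, 2, 15, 26]
    N1 x:[13,19] y:[42,50] z:[20,22] -> miss, prune
    N2 x:[3,9] y:[35,41] z:[51/2,28] -> miss, prune
    N15 x:[11,14] y:[12,14] z:[26,53/2] -> miss, prune
    N26 x:[9,20] y:[17,25] z:[20,45/2] -> hit [20,20], descend [8, 19]
      N8 x:[9,11] y:[19,25] z:[20,45/2] -> miss, prune
      N19 x:[14,20] y:[17,18] z:[41/2,22] -> miss, prune
  N12 x:[1,16] y:[18,45] z:[25/2,41/2] -> miss, prune
  N13 x:[22,32] y:[19,36] z:[33/2,25] -> hit [22,25], descend [4, 20, 22, 24]
    N4 x:[27,30] y:[19,23] z:[18,37/2] -> miss, prune
    N20 x:[28,30] y:[31,33] z:[33/2,39/2] -> miss, prune
    N22 x:[29,32] y:[33,36] z:[22,25] -> miss, prune
    N24 x:[22,23] y:[20,26] z:[23,47/2] -> hit [23,23] leaf, test {P13@t=23}

Visited [0, 5, 6, 1, 2, 15, 26, 8, 19, 12, 13, 4, 20, 22, 24]. Tests: 15 box, 1 leaf. Nearest: P13.

== RESULT ==
13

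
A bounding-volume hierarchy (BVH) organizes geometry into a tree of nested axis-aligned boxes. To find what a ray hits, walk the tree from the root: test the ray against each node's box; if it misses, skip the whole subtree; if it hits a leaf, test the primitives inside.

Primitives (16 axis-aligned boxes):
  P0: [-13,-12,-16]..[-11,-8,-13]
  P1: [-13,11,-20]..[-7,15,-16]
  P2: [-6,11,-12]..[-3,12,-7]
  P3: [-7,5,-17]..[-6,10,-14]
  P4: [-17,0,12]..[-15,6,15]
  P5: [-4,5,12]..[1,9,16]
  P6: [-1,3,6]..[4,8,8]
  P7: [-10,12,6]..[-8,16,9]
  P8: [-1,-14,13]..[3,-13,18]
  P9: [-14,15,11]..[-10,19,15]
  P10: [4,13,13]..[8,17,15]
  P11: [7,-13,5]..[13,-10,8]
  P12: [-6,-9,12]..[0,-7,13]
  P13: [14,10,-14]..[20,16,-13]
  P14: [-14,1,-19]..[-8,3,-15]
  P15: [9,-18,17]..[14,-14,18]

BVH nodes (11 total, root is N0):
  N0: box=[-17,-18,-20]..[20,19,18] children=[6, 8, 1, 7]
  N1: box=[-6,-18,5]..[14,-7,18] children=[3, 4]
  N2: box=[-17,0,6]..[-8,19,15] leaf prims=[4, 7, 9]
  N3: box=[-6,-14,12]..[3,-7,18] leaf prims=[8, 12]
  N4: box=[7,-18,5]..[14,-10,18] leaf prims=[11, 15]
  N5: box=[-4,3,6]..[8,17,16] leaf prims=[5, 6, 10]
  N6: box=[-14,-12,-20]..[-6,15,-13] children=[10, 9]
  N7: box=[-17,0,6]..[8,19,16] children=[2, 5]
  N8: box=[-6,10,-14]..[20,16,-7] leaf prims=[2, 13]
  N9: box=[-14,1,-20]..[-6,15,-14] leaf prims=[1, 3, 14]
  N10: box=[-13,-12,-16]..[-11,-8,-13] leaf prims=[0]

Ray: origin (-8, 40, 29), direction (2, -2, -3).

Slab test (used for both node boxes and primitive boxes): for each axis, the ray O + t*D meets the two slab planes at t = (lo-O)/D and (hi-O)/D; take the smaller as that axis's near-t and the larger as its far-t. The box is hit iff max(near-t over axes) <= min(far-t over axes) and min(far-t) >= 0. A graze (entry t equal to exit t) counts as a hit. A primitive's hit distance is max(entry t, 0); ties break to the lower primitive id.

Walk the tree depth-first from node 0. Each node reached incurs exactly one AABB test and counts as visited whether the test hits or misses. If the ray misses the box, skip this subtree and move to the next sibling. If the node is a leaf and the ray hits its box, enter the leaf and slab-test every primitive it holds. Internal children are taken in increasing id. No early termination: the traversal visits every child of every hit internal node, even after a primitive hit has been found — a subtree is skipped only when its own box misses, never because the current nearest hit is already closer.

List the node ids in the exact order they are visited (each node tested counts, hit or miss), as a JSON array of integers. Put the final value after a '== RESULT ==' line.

Traverse from the root:
N0 x:[-9/2,14] y:[21/2,29] z:[11/3,49/3] -> hit [21/2,14], descend [1, 6, 7, 8]
  N1 x:[1,11] y:[47/2,29] z:[11/3,8] -> miss, prune
  N6 x:[-3,1] y:[25/2,26] z:[14,49/3] -> miss, prune
  N7 x:[-9/2,8] y:[21/2,20] z:[13/3,23/3] -> miss, prune
  N8 x:[1,14] y:[12,15] z:[12,43/3] -> hit [12,14] leaf, test {P2(miss), P13@t=14}

order=[0, 1, 6, 7, 8]  |boxes|=5  |leaves|=1  hit=P13

== RESULT ==
[0, 1, 6, 7, 8]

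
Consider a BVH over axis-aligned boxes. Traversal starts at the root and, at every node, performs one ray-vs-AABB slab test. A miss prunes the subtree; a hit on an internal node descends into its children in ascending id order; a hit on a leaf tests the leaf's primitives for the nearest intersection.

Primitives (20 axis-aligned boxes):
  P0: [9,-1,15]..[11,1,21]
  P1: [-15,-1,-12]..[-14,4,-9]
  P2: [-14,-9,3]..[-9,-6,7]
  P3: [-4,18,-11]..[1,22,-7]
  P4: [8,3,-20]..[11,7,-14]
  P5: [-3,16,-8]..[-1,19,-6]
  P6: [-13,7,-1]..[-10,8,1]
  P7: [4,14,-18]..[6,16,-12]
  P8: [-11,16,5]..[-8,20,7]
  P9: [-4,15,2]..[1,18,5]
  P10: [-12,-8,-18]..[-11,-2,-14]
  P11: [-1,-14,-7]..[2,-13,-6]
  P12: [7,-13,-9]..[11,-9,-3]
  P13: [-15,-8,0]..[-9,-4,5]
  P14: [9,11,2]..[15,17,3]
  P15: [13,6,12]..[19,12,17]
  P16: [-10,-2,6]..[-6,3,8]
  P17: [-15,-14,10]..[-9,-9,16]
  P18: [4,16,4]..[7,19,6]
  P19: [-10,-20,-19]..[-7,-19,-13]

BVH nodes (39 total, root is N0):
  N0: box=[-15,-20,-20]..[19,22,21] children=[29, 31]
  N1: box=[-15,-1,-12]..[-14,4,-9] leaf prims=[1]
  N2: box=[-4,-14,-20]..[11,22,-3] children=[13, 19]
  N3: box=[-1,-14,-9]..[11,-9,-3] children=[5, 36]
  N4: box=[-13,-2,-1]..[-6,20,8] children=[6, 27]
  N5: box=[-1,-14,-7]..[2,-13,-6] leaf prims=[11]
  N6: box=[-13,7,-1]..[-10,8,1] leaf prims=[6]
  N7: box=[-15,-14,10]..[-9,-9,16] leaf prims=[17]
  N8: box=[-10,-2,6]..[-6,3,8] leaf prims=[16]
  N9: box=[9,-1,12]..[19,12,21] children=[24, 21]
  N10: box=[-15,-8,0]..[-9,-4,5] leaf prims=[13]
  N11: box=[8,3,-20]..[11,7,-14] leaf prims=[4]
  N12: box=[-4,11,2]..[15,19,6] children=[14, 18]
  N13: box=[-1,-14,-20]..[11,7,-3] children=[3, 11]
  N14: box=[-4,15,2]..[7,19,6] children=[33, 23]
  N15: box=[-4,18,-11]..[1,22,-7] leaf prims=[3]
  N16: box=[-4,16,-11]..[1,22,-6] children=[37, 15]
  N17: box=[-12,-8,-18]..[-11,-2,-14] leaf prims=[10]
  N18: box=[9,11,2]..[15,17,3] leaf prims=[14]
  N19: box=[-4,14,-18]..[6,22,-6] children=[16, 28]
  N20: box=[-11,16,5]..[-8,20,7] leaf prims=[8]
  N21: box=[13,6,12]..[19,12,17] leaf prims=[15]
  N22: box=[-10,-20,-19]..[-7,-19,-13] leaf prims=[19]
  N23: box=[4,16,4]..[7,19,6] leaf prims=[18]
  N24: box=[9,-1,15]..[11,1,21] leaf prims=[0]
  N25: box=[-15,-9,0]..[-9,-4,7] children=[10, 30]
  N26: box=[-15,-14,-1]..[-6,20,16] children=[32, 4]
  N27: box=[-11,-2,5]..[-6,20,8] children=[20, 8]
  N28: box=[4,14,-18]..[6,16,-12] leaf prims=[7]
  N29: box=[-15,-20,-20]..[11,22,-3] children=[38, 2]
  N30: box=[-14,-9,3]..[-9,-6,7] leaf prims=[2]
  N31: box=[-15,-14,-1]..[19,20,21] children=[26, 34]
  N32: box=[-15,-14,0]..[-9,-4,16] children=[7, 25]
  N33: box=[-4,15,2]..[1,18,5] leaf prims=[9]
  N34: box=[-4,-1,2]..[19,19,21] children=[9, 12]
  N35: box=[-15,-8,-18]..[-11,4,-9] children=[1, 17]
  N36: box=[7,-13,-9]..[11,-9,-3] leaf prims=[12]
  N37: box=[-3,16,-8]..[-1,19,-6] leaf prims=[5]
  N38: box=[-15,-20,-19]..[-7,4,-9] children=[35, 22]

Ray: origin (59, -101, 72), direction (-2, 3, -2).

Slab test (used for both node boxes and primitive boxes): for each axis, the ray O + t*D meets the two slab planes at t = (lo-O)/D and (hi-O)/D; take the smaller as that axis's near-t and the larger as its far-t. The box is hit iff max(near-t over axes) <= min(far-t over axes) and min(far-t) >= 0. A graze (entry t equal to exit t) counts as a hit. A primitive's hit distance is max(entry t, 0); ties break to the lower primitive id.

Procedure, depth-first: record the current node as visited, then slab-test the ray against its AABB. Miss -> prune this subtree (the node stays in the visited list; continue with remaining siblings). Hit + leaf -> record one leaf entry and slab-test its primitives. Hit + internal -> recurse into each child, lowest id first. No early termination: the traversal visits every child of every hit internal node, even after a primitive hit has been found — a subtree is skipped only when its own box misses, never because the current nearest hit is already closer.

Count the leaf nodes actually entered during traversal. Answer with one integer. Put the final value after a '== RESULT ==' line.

Walk:
N0 x:[20,37] y:[27,41] z:[51/2,46] -> hit [27,37], descend [29, 31]
  N29 x:[24,37] y:[27,41] z:[75/2,46] -> miss, prune
  N31 x:[20,37] y:[29,121/3] z:[51/2,73/2] -> hit [29,73/2], descend [26, 34]
    N26 x:[65/2,37] y:[29,121/3] z:[28,73/2] -> hit [65/2,73/2], descend [4, 32]
      N4 x:[65/2,36] y:[33,121/3] z:[32,73/2] -> hit [33,36], descend [6, 27]
        N6 x:[69/2,36] y:[36,109/3] z:[71/2,73/2] -> hit [36,36] leaf, test {P6@t=36}
        N27 x:[65/2,35] y:[33,121/3] z:[32,67/2] -> hit [33,67/2], descend [8, 20]
          N8 x:[65/2,69/2] y:[33,104/3] z:[32,33] -> hit [33,33] leaf, test {P16@t=33}
          N20 x:[67/2,35] y:[39,121/3] z:[65/2,67/2] -> miss, prune
      N32 x:[34,37] y:[29,97/3] z:[28,36] -> miss, prune
    N34 x:[20,63/2] y:[100/3,40] z:[51/2,35] -> miss, prune

order=[0, 29, 31, 26, 4, 6, 27, 8, 20, 32, 34]  |boxes|=11  |leaves|=2  hit=P16

== RESULT ==
2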